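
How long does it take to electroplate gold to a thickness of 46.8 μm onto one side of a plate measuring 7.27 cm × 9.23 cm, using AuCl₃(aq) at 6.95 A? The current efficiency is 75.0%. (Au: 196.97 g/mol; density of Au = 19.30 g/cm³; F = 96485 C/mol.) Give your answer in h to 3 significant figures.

0.475 h

Plated area = 7.27 × 9.23 = 67.10 cm²
Volume = 67.10 × 46.8×10⁻⁴ cm = 0.3140 cm³
m(Au) = 0.3140 × 19.30 = 6.060 g
n(Au) = 6.060 / 196.97 = 0.03077 mol; n(e⁻) = 3 × 0.03077 = 0.09231 mol
Q = 0.09231 × 96485 / 0.750 = 11880 C
t = 11880 / 6.95 = 1709 s = 0.475 h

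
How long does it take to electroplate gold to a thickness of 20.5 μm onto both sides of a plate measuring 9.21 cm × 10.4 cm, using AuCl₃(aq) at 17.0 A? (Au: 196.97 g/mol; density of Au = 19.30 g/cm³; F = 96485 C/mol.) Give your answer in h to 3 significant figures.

0.182 h

Plated area = 2 × 9.21 × 10.4 = 191.6 cm²
Volume = 191.6 × 20.5×10⁻⁴ cm = 0.3928 cm³
m(Au) = 0.3928 × 19.30 = 7.581 g
n(Au) = 7.581 / 196.97 = 0.03849 mol; n(e⁻) = 3 × 0.03849 = 0.1155 mol
Q = 0.1155 × 96485 = 11140 C
t = 11140 / 17.0 = 655.3 s = 0.182 h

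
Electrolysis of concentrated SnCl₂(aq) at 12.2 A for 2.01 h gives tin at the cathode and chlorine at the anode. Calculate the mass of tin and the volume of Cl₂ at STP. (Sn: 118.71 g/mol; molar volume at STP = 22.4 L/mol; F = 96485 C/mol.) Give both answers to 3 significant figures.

54.3 g Sn; 10.2 L Cl₂

Q = 12.2 × 7236 = 88280 C; n(e⁻) = 88280 / 96485 = 0.9150 mol
Cathode: Sn²⁺ + 2e⁻ → Sn → n(Sn) = 0.9150/2 = 0.4575 mol → 54.3 g
Anode: 2Cl⁻ → Cl₂ + 2e⁻ → n(Cl₂) = 0.9150/2 = 0.4575 mol → 10.2 L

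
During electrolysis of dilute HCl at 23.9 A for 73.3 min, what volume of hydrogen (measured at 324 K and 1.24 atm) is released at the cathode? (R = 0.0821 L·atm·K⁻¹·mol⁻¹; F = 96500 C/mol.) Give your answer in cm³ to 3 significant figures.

Q = It = 23.9 × 4398 = 1.051×10^5 C
n(e⁻) = 1.051×10^5 / 96500 = 1.089 mol
2H⁺ + 2e⁻ → H₂, so n(H₂) = 1.089 / 2 = 0.5445 mol
V = nRT/P = 0.5445 × 0.0821 × 324 / 1.24 = 11.68 L
= 11700 cm³

11700 cm³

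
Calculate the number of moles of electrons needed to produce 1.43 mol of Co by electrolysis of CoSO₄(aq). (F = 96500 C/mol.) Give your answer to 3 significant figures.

Co²⁺ + 2e⁻ → Co, so n(e⁻) = 2 × 1.43 = 2.860 mol

2.86 mol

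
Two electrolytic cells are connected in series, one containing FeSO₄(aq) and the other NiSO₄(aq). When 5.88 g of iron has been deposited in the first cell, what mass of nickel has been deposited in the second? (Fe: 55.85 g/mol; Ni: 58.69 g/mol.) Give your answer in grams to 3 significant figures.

n(Fe) = 5.88 / 55.85 = 0.1053 mol
Fe²⁺ + 2e⁻ → Fe, so n(e⁻) = 2 × 0.1053 = 0.2106 mol
The cells are in series, so the same charge (and hence the same n(e⁻) = 0.2106 mol) passes through both.
Ni²⁺ + 2e⁻ → Ni, so n(Ni) = 0.2106 / 2 = 0.1053 mol
m(Ni) = 0.1053 × 58.69 = 6.18 g

6.18 g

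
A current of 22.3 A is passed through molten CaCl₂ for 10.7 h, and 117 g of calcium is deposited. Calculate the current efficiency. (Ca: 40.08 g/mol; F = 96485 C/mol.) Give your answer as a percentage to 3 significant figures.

Q = 22.3 × 38520 = 8.590×10^5 C
n(e⁻) = 8.590×10^5 / 96485 = 8.903 mol
Ca²⁺ + 2e⁻ → Ca, so theoretical n(Ca) = 4.452 mol → 178.4 g
Efficiency = 117 / 178.4 = 0.6558 = 65.6%

65.6%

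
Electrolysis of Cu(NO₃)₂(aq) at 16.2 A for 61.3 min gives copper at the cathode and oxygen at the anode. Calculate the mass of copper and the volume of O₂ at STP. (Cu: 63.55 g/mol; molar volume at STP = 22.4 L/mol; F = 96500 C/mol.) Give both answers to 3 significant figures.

Q = 16.2 × 3678 = 59580 C; n(e⁻) = 59580 / 96500 = 0.6174 mol
Cathode: Cu²⁺ + 2e⁻ → Cu → n(Cu) = 0.6174/2 = 0.3087 mol → 19.6 g
Anode: 2H₂O → O₂ + 4H⁺ + 4e⁻ → n(O₂) = 0.6174/4 = 0.1544 mol → 3.46 L

19.6 g Cu; 3.46 L O₂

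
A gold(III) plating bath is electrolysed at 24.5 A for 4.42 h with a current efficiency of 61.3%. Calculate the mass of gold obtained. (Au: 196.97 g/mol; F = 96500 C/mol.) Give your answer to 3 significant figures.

163 g

Q = 24.5 × 15912 = 3.898×10^5 C
n(e⁻) = 3.898×10^5 / 96500 = 4.039 mol
Au³⁺ + 3e⁻ → Au, so theoretical m(Au) = 1.346 × 196.97 = 265.1 g
Actual mass = 61.3% × 265.1 = 163 g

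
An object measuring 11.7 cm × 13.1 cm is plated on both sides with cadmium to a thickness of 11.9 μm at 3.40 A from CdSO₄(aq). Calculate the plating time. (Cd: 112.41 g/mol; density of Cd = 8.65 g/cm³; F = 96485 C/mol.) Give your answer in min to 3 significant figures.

Plated area = 2 × 11.7 × 13.1 = 306.5 cm²
Volume = 306.5 × 11.9×10⁻⁴ cm = 0.3647 cm³
m(Cd) = 0.3647 × 8.65 = 3.155 g
n(Cd) = 3.155 / 112.41 = 0.02807 mol; n(e⁻) = 2 × 0.02807 = 0.05614 mol
Q = 0.05614 × 96485 = 5417 C
t = 5417 / 3.40 = 1593 s = 26.6 min

26.6 min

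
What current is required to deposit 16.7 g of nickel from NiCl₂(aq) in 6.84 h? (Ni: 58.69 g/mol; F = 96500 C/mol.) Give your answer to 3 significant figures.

2.23 A

n(Ni) = 16.7 / 58.69 = 0.2845 mol
Ni²⁺ + 2e⁻ → Ni, so n(e⁻) = 2 × 0.2845 = 0.5690 mol
Q = 0.5690 × 96500 = 54910 C
I = Q / t = 54910 / 24624 s = 2.23 A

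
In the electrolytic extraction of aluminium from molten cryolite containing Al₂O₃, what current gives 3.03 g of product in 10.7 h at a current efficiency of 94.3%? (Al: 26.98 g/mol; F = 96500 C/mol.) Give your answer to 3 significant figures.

n(Al) = 3.03 / 26.98 = 0.1123 mol
Al³⁺ + 3e⁻ → Al, so n(e⁻) = 3 × 0.1123 = 0.3369 mol
Q = 0.3369 × 96500 / 0.943 = 34480 C
I = Q / t = 34480 / 38520 s = 0.895 A

0.895 A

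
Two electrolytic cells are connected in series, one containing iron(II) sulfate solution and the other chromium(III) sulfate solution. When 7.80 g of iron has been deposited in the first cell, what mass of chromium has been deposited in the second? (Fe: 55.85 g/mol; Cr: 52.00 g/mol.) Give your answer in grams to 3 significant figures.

n(Fe) = 7.80 / 55.85 = 0.1397 mol
Fe²⁺ + 2e⁻ → Fe, so n(e⁻) = 2 × 0.1397 = 0.2794 mol
The cells are in series, so the same charge (and hence the same n(e⁻) = 0.2794 mol) passes through both.
Cr³⁺ + 3e⁻ → Cr, so n(Cr) = 0.2794 / 3 = 0.09313 mol
m(Cr) = 0.09313 × 52.00 = 4.84 g

4.84 g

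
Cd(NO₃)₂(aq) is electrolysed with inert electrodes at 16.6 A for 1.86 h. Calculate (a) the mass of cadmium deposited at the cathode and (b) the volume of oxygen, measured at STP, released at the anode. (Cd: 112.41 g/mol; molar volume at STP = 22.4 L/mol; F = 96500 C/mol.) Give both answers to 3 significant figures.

Q = 16.6 × 6696 = 1.112×10^5 C; n(e⁻) = 1.112×10^5 / 96500 = 1.152 mol
Cathode: Cd²⁺ + 2e⁻ → Cd → n(Cd) = 1.152/2 = 0.5760 mol → 64.7 g
Anode: 2H₂O → O₂ + 4H⁺ + 4e⁻ → n(O₂) = 1.152/4 = 0.2880 mol → 6.45 L

64.7 g Cd; 6.45 L O₂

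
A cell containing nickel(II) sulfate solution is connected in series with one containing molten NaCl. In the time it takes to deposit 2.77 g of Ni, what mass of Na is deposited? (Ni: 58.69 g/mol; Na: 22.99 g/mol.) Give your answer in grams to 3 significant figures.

2.17 g

n(Ni) = 2.77 / 58.69 = 0.04720 mol
Ni²⁺ + 2e⁻ → Ni, so n(e⁻) = 2 × 0.04720 = 0.09440 mol
Since the cells are in series, n(e⁻) in the Na cell is also 0.09440 mol.
Na⁺ + e⁻ → Na, so n(Na) = 0.09440 mol
m(Na) = 0.09440 × 22.99 = 2.17 g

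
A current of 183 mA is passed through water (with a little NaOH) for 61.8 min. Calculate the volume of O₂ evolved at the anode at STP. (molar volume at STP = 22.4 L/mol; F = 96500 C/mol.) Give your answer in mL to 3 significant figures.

39.4 mL

Charge passed = 0.183 × 3708 = 678.6 C
n(e⁻) = Q/F = 678.6/96500 = 0.007032 mol
2H₂O → O₂ + 4H⁺ + 4e⁻, so n(O₂) = 0.007032 / 4 = 0.001758 mol
V = 0.001758 × 22.4 = 0.03938 L
= 39.4 mL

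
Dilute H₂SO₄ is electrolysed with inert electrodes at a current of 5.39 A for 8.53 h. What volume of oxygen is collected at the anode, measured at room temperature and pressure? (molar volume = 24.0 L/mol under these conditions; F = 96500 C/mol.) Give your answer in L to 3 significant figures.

10.3 L

Q = 5.39 A × 30708 s = 1.655×10^5 C
n(e⁻) = 1.655×10^5 / 96500 = 1.715 mol
2H₂O → O₂ + 4H⁺ + 4e⁻, so n(O₂) = 1.715 / 4 = 0.4288 mol
V = 0.4288 × 24.0 = 10.29 L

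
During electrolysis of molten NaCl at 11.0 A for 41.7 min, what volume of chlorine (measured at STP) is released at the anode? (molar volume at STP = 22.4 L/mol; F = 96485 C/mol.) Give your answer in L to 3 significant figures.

Charge passed = 11.0 × 2502 = 27520 C
n(e⁻) = 27520 / 96485 = 0.2852 mol
2Cl⁻ → Cl₂ + 2e⁻, so n(Cl₂) = 0.2852 / 2 = 0.1426 mol
V = 0.1426 × 22.4 = 3.194 L

3.19 L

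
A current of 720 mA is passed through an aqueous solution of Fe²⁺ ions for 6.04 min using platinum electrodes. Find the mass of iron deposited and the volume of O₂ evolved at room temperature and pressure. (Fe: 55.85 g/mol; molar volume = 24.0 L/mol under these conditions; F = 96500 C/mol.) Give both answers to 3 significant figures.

0.0755 g Fe; 0.0162 L O₂

Q = 0.720 × 362.4 = 260.9 C; n(e⁻) = 260.9 / 96500 = 0.002704 mol
Cathode: Fe²⁺ + 2e⁻ → Fe → n(Fe) = 0.002704/2 = 0.001352 mol → 0.0755 g
Anode: 2H₂O → O₂ + 4H⁺ + 4e⁻ → n(O₂) = 0.002704/4 = 6.760×10^-4 mol → 0.0162 L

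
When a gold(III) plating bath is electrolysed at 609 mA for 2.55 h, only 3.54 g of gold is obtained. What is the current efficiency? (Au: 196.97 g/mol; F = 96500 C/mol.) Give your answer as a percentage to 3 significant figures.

Q = 0.609 × 9180 = 5591 C
n(e⁻) = 5591 / 96500 = 0.05794 mol
Au³⁺ + 3e⁻ → Au, so theoretical n(Au) = 0.01931 mol → 3.803 g
Efficiency = 3.54 / 3.803 = 0.9308 = 93.1%

93.1%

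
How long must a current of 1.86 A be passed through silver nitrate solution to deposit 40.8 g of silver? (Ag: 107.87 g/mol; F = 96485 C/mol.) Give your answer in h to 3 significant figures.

5.45 h

n(Ag) = 40.8 / 107.87 = 0.3782 mol
Ag⁺ + e⁻ → Ag, so n(e⁻) = 0.3782 mol
Q = 0.3782 × 96485 = 36490 C
t = Q / I = 36490 / 1.86 = 19620 s = 5.45 h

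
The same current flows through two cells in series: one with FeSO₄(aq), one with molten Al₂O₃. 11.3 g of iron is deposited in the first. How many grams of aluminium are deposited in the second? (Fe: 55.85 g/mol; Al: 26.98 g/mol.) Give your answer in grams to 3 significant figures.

n(Fe) = 11.3 / 55.85 = 0.2023 mol
Fe²⁺ + 2e⁻ → Fe, so n(e⁻) = 2 × 0.2023 = 0.4046 mol
In series, the same 0.4046 mol of electrons flows through the second cell.
Al³⁺ + 3e⁻ → Al, so n(Al) = 0.4046 / 3 = 0.1349 mol
m(Al) = 0.1349 × 26.98 = 3.64 g

3.64 g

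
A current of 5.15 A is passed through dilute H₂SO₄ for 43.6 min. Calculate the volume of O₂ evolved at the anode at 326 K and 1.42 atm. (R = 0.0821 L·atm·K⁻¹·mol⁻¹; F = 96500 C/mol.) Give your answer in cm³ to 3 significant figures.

658 cm³

Charge passed = 5.15 × 2616 = 13470 C
Moles of electrons = 13470 / 96500 = 0.1396 mol
2H₂O → O₂ + 4H⁺ + 4e⁻, so n(O₂) = 0.1396 / 4 = 0.03490 mol
V = nRT/P = 0.03490 × 0.0821 × 326 / 1.42 = 0.6578 L
= 658 cm³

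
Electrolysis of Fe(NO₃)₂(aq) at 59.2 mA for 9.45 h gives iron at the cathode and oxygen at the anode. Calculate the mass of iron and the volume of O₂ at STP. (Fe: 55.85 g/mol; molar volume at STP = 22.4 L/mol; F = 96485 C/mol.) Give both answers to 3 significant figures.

0.583 g Fe; 0.117 L O₂

Q = 0.0592 × 34020 = 2014 C; n(e⁻) = 2014 / 96485 = 0.02087 mol
Cathode: Fe²⁺ + 2e⁻ → Fe → n(Fe) = 0.02087/2 = 0.01044 mol → 0.583 g
Anode: 2H₂O → O₂ + 4H⁺ + 4e⁻ → n(O₂) = 0.02087/4 = 0.005218 mol → 0.117 L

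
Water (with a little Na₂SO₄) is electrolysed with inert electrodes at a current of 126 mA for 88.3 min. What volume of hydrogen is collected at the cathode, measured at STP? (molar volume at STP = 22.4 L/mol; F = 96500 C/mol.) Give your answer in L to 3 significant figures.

Charge passed = 0.126 × 5298 = 667.5 C
Moles of electrons = 667.5 / 96500 = 0.006917 mol
2H⁺ + 2e⁻ → H₂, so n(H₂) = 0.006917 / 2 = 0.003459 mol
V = 0.003459 × 22.4 = 0.07748 L

0.0775 L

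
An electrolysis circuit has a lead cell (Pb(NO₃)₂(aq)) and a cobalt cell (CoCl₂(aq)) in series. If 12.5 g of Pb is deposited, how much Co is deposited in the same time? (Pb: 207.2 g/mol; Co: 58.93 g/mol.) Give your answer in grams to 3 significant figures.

3.56 g

n(Pb) = 12.5 / 207.2 = 0.06033 mol
Pb²⁺ + 2e⁻ → Pb, so n(e⁻) = 2 × 0.06033 = 0.1207 mol
Same current for the same time ⇒ same n(e⁻) = 0.1207 mol in both cells.
Co²⁺ + 2e⁻ → Co, so n(Co) = 0.1207 / 2 = 0.06035 mol
m(Co) = 0.06035 × 58.93 = 3.56 g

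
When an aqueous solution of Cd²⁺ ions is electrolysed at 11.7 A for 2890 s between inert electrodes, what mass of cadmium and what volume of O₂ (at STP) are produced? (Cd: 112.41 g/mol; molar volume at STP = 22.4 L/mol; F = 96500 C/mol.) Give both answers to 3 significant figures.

19.7 g Cd; 1.96 L O₂

Q = 11.7 × 2890 = 33810 C; n(e⁻) = 33810 / 96500 = 0.3504 mol
Cathode: Cd²⁺ + 2e⁻ → Cd → n(Cd) = 0.3504/2 = 0.1752 mol → 19.7 g
Anode: 2H₂O → O₂ + 4H⁺ + 4e⁻ → n(O₂) = 0.3504/4 = 0.08760 mol → 1.96 L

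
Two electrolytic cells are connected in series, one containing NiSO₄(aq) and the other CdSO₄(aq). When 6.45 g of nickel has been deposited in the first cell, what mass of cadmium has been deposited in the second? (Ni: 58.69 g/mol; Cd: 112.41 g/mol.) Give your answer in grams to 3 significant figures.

12.4 g

n(Ni) = 6.45 / 58.69 = 0.1099 mol
Ni²⁺ + 2e⁻ → Ni, so n(e⁻) = 2 × 0.1099 = 0.2198 mol
Since the cells are in series, n(e⁻) in the Cd cell is also 0.2198 mol.
Cd²⁺ + 2e⁻ → Cd, so n(Cd) = 0.2198 / 2 = 0.1099 mol
m(Cd) = 0.1099 × 112.41 = 12.4 g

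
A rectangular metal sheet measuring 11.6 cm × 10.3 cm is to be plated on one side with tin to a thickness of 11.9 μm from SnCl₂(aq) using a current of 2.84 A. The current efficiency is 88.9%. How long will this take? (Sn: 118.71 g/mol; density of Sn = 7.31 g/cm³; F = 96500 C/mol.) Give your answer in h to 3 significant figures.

0.186 h

Plated area = 11.6 × 10.3 = 119.5 cm²
Volume = 119.5 × 11.9×10⁻⁴ cm = 0.1422 cm³
m(Sn) = 0.1422 × 7.31 = 1.039 g
n(Sn) = 1.039 / 118.71 = 0.008752 mol; n(e⁻) = 2 × 0.008752 = 0.01750 mol
Q = 0.01750 × 96500 / 0.889 = 1900 C
t = 1900 / 2.84 = 669.0 s = 0.186 h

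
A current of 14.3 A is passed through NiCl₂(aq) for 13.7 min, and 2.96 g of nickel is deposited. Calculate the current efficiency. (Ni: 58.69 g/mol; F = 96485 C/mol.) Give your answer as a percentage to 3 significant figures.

82.8%

Q = 14.3 × 822 = 11750 C
n(e⁻) = 11750 / 96485 = 0.1218 mol
Ni²⁺ + 2e⁻ → Ni, so theoretical n(Ni) = 0.06090 mol → 3.574 g
Efficiency = 2.96 / 3.574 = 0.8282 = 82.8%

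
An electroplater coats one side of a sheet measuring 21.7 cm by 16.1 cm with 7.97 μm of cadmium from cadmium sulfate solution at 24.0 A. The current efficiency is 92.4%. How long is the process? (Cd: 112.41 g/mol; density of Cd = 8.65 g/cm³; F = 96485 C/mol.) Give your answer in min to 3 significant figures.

3.11 min

Plated area = 21.7 × 16.1 = 349.4 cm²
Volume = 349.4 × 7.97×10⁻⁴ cm = 0.2785 cm³
m(Cd) = 0.2785 × 8.65 = 2.409 g
n(Cd) = 2.409 / 112.41 = 0.02143 mol; n(e⁻) = 2 × 0.02143 = 0.04286 mol
Q = 0.04286 × 96485 / 0.924 = 4475 C
t = 4475 / 24.0 = 186.5 s = 3.11 min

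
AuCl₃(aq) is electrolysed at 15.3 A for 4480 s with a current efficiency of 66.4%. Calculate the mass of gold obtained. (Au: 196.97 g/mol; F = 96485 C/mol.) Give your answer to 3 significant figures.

Q = 15.3 × 4480 = 68540 C
n(e⁻) = 68540 / 96485 = 0.7104 mol
Au³⁺ + 3e⁻ → Au, so theoretical m(Au) = 0.2368 × 196.97 = 46.64 g
Actual mass = 66.4% × 46.64 = 31.0 g

31.0 g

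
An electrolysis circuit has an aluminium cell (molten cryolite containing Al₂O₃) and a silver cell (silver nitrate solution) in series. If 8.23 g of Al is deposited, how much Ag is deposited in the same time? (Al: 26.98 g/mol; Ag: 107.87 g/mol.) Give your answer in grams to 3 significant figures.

98.7 g

n(Al) = 8.23 / 26.98 = 0.3050 mol
Al³⁺ + 3e⁻ → Al, so n(e⁻) = 3 × 0.3050 = 0.9150 mol
The cells are in series, so the same charge (and hence the same n(e⁻) = 0.9150 mol) passes through both.
Ag⁺ + e⁻ → Ag, so n(Ag) = 0.9150 mol
m(Ag) = 0.9150 × 107.87 = 98.7 g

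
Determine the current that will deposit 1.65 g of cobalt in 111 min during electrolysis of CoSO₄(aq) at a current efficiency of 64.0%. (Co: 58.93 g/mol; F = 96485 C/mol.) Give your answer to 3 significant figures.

n(Co) = 1.65 / 58.93 = 0.02800 mol
Co²⁺ + 2e⁻ → Co, so n(e⁻) = 2 × 0.02800 = 0.05600 mol
Q = 0.05600 × 96485 / 0.640 = 8442 C
I = Q / t = 8442 / 6660 s = 1.27 A

1.27 A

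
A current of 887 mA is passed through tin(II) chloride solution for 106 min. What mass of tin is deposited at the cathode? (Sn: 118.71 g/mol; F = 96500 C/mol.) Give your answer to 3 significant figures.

3.47 g

Q = It = 0.887 × 6360 = 5641 C
n(e⁻) = 5641 / 96500 = 0.05846 mol
Sn²⁺ + 2e⁻ → Sn, so n(Sn) = 0.05846 / 2 = 0.02923 mol
m = 0.02923 × 118.71 = 3.47 g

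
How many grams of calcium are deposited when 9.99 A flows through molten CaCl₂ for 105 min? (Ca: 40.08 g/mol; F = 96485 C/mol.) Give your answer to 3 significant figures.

13.1 g

Charge passed = 9.99 × 6300 = 62940 C
Moles of electrons = 62940 / 96485 = 0.6523 mol
Ca²⁺ + 2e⁻ → Ca, so n(Ca) = 0.6523 / 2 = 0.3262 mol
m = 0.3262 × 40.08 = 13.1 g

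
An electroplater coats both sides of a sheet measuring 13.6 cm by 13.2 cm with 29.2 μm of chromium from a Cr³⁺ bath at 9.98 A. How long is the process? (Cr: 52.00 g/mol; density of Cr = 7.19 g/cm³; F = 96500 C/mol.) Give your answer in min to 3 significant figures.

Plated area = 2 × 13.6 × 13.2 = 359.0 cm²
Volume = 359.0 × 29.2×10⁻⁴ cm = 1.048 cm³
m(Cr) = 1.048 × 7.19 = 7.535 g
n(Cr) = 7.535 / 52.00 = 0.1449 mol; n(e⁻) = 3 × 0.1449 = 0.4347 mol
Q = 0.4347 × 96500 = 41950 C
t = 41950 / 9.98 = 4203 s = 70.1 min

70.1 min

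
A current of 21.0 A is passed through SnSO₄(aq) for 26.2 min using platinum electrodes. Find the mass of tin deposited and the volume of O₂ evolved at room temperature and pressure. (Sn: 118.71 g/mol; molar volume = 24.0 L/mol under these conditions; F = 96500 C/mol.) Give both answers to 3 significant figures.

Q = 21.0 × 1572 = 33010 C; n(e⁻) = 33010 / 96500 = 0.3421 mol
Cathode: Sn²⁺ + 2e⁻ → Sn → n(Sn) = 0.3421/2 = 0.1711 mol → 20.3 g
Anode: 2H₂O → O₂ + 4H⁺ + 4e⁻ → n(O₂) = 0.3421/4 = 0.08553 mol → 2.05 L

20.3 g Sn; 2.05 L O₂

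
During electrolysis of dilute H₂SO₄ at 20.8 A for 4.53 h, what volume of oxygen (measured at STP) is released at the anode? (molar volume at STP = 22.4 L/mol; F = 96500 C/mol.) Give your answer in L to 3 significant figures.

Q = 20.8 A × 16308 s = 3.392×10^5 C
n(e⁻) = Q/F = 3.392×10^5/96500 = 3.515 mol
2H₂O → O₂ + 4H⁺ + 4e⁻, so n(O₂) = 3.515 / 4 = 0.8788 mol
V = 0.8788 × 22.4 = 19.69 L

19.7 L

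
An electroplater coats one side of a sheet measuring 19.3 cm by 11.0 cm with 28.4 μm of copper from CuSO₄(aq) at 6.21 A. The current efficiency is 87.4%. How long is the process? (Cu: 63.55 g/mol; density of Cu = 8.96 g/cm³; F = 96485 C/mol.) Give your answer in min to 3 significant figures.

Plated area = 19.3 × 11.0 = 212.3 cm²
Volume = 212.3 × 28.4×10⁻⁴ cm = 0.6029 cm³
m(Cu) = 0.6029 × 8.96 = 5.402 g
n(Cu) = 5.402 / 63.55 = 0.08500 mol; n(e⁻) = 2 × 0.08500 = 0.1700 mol
Q = 0.1700 × 96485 / 0.874 = 18770 C
t = 18770 / 6.21 = 3023 s = 50.4 min

50.4 min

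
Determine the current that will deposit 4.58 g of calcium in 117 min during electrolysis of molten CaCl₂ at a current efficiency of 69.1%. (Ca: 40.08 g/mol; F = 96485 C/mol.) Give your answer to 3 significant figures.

4.55 A

n(Ca) = 4.58 / 40.08 = 0.1143 mol
Ca²⁺ + 2e⁻ → Ca, so n(e⁻) = 2 × 0.1143 = 0.2286 mol
Q = 0.2286 × 96485 / 0.691 = 31920 C
I = Q / t = 31920 / 7020 s = 4.55 A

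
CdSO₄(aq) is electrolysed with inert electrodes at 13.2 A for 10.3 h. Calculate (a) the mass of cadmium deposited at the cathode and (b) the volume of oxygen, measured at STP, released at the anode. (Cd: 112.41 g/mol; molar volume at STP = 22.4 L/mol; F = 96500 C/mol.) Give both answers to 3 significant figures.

285 g Cd; 28.4 L O₂

Q = 13.2 × 37080 = 4.895×10^5 C; n(e⁻) = 4.895×10^5 / 96500 = 5.073 mol
Cathode: Cd²⁺ + 2e⁻ → Cd → n(Cd) = 5.073/2 = 2.537 mol → 285 g
Anode: 2H₂O → O₂ + 4H⁺ + 4e⁻ → n(O₂) = 5.073/4 = 1.268 mol → 28.4 L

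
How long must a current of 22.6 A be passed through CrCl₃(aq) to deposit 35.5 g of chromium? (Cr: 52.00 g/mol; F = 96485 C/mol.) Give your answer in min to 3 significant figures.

n(Cr) = 35.5 / 52.00 = 0.6827 mol
Cr³⁺ + 3e⁻ → Cr, so n(e⁻) = 3 × 0.6827 = 2.048 mol
Q = 2.048 × 96485 = 1.976×10^5 C
t = Q / I = 1.976×10^5 / 22.6 = 8743 s = 146 min

146 min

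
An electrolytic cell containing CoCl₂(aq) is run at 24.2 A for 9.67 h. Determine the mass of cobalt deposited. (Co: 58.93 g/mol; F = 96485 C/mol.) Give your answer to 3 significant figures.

Q = 24.2 A × 34812 s = 8.425×10^5 C
n(e⁻) = 8.425×10^5 / 96485 = 8.732 mol
Co²⁺ + 2e⁻ → Co, so n(Co) = 8.732 / 2 = 4.366 mol
m = 4.366 × 58.93 = 257 g

257 g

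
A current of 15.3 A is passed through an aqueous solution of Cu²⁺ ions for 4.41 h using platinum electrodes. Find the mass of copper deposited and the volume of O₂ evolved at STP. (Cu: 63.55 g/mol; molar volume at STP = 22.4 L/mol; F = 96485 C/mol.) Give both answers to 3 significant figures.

Q = 15.3 × 15876 = 2.429×10^5 C; n(e⁻) = 2.429×10^5 / 96485 = 2.517 mol
Cathode: Cu²⁺ + 2e⁻ → Cu → n(Cu) = 2.517/2 = 1.259 mol → 80.0 g
Anode: 2H₂O → O₂ + 4H⁺ + 4e⁻ → n(O₂) = 2.517/4 = 0.6293 mol → 14.1 L

80.0 g Cu; 14.1 L O₂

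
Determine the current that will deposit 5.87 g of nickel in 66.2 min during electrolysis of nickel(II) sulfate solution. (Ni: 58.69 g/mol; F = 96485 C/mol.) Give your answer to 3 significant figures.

4.86 A

n(Ni) = 5.87 / 58.69 = 0.1000 mol
Ni²⁺ + 2e⁻ → Ni, so n(e⁻) = 2 × 0.1000 = 0.2000 mol
Q = 0.2000 × 96485 = 19300 C
I = Q / t = 19300 / 3972 s = 4.86 A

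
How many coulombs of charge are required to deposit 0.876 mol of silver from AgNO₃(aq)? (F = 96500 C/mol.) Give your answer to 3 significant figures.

84500 C

Ag⁺ + e⁻ → Ag, so n(e⁻) = 1 × 0.876 = 0.8760 mol
Q = 0.8760 × 96500 = 84530 C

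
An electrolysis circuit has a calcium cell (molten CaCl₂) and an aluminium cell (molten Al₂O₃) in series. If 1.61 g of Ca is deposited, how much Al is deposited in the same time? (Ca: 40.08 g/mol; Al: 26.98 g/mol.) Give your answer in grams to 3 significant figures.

0.723 g

n(Ca) = 1.61 / 40.08 = 0.04017 mol
Ca²⁺ + 2e⁻ → Ca, so n(e⁻) = 2 × 0.04017 = 0.08034 mol
Since the cells are in series, n(e⁻) in the Al cell is also 0.08034 mol.
Al³⁺ + 3e⁻ → Al, so n(Al) = 0.08034 / 3 = 0.02678 mol
m(Al) = 0.02678 × 26.98 = 0.723 g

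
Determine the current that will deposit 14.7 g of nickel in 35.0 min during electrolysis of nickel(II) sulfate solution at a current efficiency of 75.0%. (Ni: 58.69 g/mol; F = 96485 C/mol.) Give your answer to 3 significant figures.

n(Ni) = 14.7 / 58.69 = 0.2505 mol
Ni²⁺ + 2e⁻ → Ni, so n(e⁻) = 2 × 0.2505 = 0.5010 mol
Q = 0.5010 × 96485 / 0.750 = 64450 C
I = Q / t = 64450 / 2100 s = 30.7 A

30.7 A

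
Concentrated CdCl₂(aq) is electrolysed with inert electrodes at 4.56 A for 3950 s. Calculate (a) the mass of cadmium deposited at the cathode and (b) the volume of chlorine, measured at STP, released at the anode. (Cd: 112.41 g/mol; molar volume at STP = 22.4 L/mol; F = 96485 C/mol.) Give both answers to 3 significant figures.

Q = 4.56 × 3950 = 18010 C; n(e⁻) = 18010 / 96485 = 0.1867 mol
Cathode: Cd²⁺ + 2e⁻ → Cd → n(Cd) = 0.1867/2 = 0.09335 mol → 10.5 g
Anode: 2Cl⁻ → Cl₂ + 2e⁻ → n(Cl₂) = 0.1867/2 = 0.09335 mol → 2.09 L

10.5 g Cd; 2.09 L Cl₂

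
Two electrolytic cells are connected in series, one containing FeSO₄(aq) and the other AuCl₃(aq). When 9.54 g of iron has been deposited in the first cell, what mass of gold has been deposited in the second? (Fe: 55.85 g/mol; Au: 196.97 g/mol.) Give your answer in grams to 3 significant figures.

n(Fe) = 9.54 / 55.85 = 0.1708 mol
Fe²⁺ + 2e⁻ → Fe, so n(e⁻) = 2 × 0.1708 = 0.3416 mol
Same current for the same time ⇒ same n(e⁻) = 0.3416 mol in both cells.
Au³⁺ + 3e⁻ → Au, so n(Au) = 0.3416 / 3 = 0.1139 mol
m(Au) = 0.1139 × 196.97 = 22.4 g

22.4 g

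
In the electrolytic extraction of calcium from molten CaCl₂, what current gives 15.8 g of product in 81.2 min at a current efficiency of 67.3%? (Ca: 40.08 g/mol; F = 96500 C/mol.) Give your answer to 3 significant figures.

n(Ca) = 15.8 / 40.08 = 0.3942 mol
Ca²⁺ + 2e⁻ → Ca, so n(e⁻) = 2 × 0.3942 = 0.7884 mol
Q = 0.7884 × 96500 / 0.673 = 1.130×10^5 C
I = Q / t = 1.130×10^5 / 4872 s = 23.2 A

23.2 A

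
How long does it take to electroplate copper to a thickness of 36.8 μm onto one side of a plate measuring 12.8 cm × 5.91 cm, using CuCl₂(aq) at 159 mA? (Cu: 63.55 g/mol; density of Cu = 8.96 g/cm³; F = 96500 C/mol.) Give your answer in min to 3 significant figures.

794 min

Plated area = 12.8 × 5.91 = 75.65 cm²
Volume = 75.65 × 36.8×10⁻⁴ cm = 0.2784 cm³
m(Cu) = 0.2784 × 8.96 = 2.494 g
n(Cu) = 2.494 / 63.55 = 0.03924 mol; n(e⁻) = 2 × 0.03924 = 0.07848 mol
Q = 0.07848 × 96500 = 7573 C
t = 7573 / 0.159 = 47630 s = 794 min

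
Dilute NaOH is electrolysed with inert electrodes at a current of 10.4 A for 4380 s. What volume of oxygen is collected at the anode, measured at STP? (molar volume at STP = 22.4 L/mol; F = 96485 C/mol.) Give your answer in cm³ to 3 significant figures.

2640 cm³

Q = 10.4 A × 4380 s = 45550 C
n(e⁻) = 45550 / 96485 = 0.4721 mol
2H₂O → O₂ + 4H⁺ + 4e⁻, so n(O₂) = 0.4721 / 4 = 0.1180 mol
V = 0.1180 × 22.4 = 2.643 L
= 2640 cm³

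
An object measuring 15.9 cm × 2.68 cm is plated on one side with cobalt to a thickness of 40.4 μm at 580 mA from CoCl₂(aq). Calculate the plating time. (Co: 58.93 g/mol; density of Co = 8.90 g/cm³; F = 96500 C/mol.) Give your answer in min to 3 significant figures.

144 min

Plated area = 15.9 × 2.68 = 42.61 cm²
Volume = 42.61 × 40.4×10⁻⁴ cm = 0.1721 cm³
m(Co) = 0.1721 × 8.90 = 1.532 g
n(Co) = 1.532 / 58.93 = 0.02600 mol; n(e⁻) = 2 × 0.02600 = 0.05200 mol
Q = 0.05200 × 96500 = 5018 C
t = 5018 / 0.580 = 8652 s = 144 min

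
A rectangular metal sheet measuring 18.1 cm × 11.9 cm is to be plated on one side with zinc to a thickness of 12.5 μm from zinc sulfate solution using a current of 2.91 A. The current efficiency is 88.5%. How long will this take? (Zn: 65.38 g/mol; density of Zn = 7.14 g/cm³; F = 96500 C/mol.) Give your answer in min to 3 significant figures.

36.7 min

Plated area = 18.1 × 11.9 = 215.4 cm²
Volume = 215.4 × 12.5×10⁻⁴ cm = 0.2693 cm³
m(Zn) = 0.2693 × 7.14 = 1.923 g
n(Zn) = 1.923 / 65.38 = 0.02941 mol; n(e⁻) = 2 × 0.02941 = 0.05882 mol
Q = 0.05882 × 96500 / 0.885 = 6414 C
t = 6414 / 2.91 = 2204 s = 36.7 min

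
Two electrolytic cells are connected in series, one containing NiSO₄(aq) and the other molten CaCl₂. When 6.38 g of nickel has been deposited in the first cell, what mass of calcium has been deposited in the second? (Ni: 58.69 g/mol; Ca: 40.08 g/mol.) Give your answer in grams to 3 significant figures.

4.36 g

n(Ni) = 6.38 / 58.69 = 0.1087 mol
Ni²⁺ + 2e⁻ → Ni, so n(e⁻) = 2 × 0.1087 = 0.2174 mol
Same current for the same time ⇒ same n(e⁻) = 0.2174 mol in both cells.
Ca²⁺ + 2e⁻ → Ca, so n(Ca) = 0.2174 / 2 = 0.1087 mol
m(Ca) = 0.1087 × 40.08 = 4.36 g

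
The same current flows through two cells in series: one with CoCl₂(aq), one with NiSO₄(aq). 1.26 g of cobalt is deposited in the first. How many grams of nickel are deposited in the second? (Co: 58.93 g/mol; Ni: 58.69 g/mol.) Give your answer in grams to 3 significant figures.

n(Co) = 1.26 / 58.93 = 0.02138 mol
Co²⁺ + 2e⁻ → Co, so n(e⁻) = 2 × 0.02138 = 0.04276 mol
Same current for the same time ⇒ same n(e⁻) = 0.04276 mol in both cells.
Ni²⁺ + 2e⁻ → Ni, so n(Ni) = 0.04276 / 2 = 0.02138 mol
m(Ni) = 0.02138 × 58.69 = 1.25 g

1.25 g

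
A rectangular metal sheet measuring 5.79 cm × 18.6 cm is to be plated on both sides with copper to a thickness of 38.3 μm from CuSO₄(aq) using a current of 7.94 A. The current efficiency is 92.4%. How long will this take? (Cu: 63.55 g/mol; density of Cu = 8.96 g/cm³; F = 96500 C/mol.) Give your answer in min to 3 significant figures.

51.0 min

Plated area = 2 × 5.79 × 18.6 = 215.4 cm²
Volume = 215.4 × 38.3×10⁻⁴ cm = 0.8250 cm³
m(Cu) = 0.8250 × 8.96 = 7.392 g
n(Cu) = 7.392 / 63.55 = 0.1163 mol; n(e⁻) = 2 × 0.1163 = 0.2326 mol
Q = 0.2326 × 96500 / 0.924 = 24290 C
t = 24290 / 7.94 = 3059 s = 51.0 min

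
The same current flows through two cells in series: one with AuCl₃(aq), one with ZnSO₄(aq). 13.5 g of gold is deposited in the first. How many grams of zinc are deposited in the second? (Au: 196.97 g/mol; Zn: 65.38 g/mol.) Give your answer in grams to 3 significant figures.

n(Au) = 13.5 / 196.97 = 0.06854 mol
Au³⁺ + 3e⁻ → Au, so n(e⁻) = 3 × 0.06854 = 0.2056 mol
In series, the same 0.2056 mol of electrons flows through the second cell.
Zn²⁺ + 2e⁻ → Zn, so n(Zn) = 0.2056 / 2 = 0.1028 mol
m(Zn) = 0.1028 × 65.38 = 6.72 g

6.72 g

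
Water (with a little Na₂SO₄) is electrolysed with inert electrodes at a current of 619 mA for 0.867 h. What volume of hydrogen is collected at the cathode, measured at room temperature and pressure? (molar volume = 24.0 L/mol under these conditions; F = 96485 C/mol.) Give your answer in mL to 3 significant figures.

Q = It = 0.619 × 3121.2 = 1932 C
Moles of electrons = 1932 / 96485 = 0.02002 mol
2H⁺ + 2e⁻ → H₂, so n(H₂) = 0.02002 / 2 = 0.01001 mol
V = 0.01001 × 24.0 = 0.2402 L
= 240 mL

240 mL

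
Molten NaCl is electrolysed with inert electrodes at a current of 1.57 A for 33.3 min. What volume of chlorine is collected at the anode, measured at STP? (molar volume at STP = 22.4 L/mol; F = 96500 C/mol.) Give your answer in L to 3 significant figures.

Q = It = 1.57 × 1998 = 3137 C
n(e⁻) = 3137 / 96500 = 0.03251 mol
2Cl⁻ → Cl₂ + 2e⁻, so n(Cl₂) = 0.03251 / 2 = 0.01626 mol
V = 0.01626 × 22.4 = 0.3642 L

0.364 L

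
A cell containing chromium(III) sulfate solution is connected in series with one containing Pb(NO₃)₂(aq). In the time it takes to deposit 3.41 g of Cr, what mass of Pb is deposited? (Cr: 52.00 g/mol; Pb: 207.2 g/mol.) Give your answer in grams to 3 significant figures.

n(Cr) = 3.41 / 52.00 = 0.06558 mol
Cr³⁺ + 3e⁻ → Cr, so n(e⁻) = 3 × 0.06558 = 0.1967 mol
Same current for the same time ⇒ same n(e⁻) = 0.1967 mol in both cells.
Pb²⁺ + 2e⁻ → Pb, so n(Pb) = 0.1967 / 2 = 0.09835 mol
m(Pb) = 0.09835 × 207.2 = 20.4 g

20.4 g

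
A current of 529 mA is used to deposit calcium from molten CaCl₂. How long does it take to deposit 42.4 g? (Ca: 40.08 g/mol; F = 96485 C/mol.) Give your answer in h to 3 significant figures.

n(Ca) = 42.4 / 40.08 = 1.058 mol
Ca²⁺ + 2e⁻ → Ca, so n(e⁻) = 2 × 1.058 = 2.116 mol
Q = 2.116 × 96485 = 2.042×10^5 C
t = Q / I = 2.042×10^5 / 0.529 = 3.860×10^5 s = 107 h

107 h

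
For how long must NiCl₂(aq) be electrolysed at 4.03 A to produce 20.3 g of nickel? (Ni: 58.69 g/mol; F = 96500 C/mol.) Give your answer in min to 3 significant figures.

n(Ni) = 20.3 / 58.69 = 0.3459 mol
Ni²⁺ + 2e⁻ → Ni, so n(e⁻) = 2 × 0.3459 = 0.6918 mol
Q = 0.6918 × 96500 = 66760 C
t = Q / I = 66760 / 4.03 = 16570 s = 276 min

276 min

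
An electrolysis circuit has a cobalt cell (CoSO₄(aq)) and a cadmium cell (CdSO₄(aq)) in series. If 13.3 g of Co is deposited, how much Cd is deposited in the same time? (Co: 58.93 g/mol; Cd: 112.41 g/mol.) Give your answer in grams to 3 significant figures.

n(Co) = 13.3 / 58.93 = 0.2257 mol
Co²⁺ + 2e⁻ → Co, so n(e⁻) = 2 × 0.2257 = 0.4514 mol
The cells are in series, so the same charge (and hence the same n(e⁻) = 0.4514 mol) passes through both.
Cd²⁺ + 2e⁻ → Cd, so n(Cd) = 0.4514 / 2 = 0.2257 mol
m(Cd) = 0.2257 × 112.41 = 25.4 g

25.4 g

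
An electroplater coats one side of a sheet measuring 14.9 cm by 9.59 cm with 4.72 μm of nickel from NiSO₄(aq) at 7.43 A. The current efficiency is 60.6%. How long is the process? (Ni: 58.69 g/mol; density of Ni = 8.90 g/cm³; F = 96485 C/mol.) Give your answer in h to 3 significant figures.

Plated area = 14.9 × 9.59 = 142.9 cm²
Volume = 142.9 × 4.72×10⁻⁴ cm = 0.06745 cm³
m(Ni) = 0.06745 × 8.90 = 0.6003 g
n(Ni) = 0.6003 / 58.69 = 0.01023 mol; n(e⁻) = 2 × 0.01023 = 0.02046 mol
Q = 0.02046 × 96485 / 0.606 = 3258 C
t = 3258 / 7.43 = 438.5 s = 0.122 h

0.122 h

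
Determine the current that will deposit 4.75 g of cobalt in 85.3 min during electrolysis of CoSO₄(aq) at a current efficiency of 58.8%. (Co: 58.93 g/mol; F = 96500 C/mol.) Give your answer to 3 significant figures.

n(Co) = 4.75 / 58.93 = 0.08060 mol
Co²⁺ + 2e⁻ → Co, so n(e⁻) = 2 × 0.08060 = 0.1612 mol
Q = 0.1612 × 96500 / 0.588 = 26460 C
I = Q / t = 26460 / 5118 s = 5.17 A

5.17 A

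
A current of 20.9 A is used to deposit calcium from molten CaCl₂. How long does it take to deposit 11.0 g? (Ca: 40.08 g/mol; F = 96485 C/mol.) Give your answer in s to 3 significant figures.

2530 s

n(Ca) = 11.0 / 40.08 = 0.2745 mol
Ca²⁺ + 2e⁻ → Ca, so n(e⁻) = 2 × 0.2745 = 0.5490 mol
Q = 0.5490 × 96485 = 52970 C
t = Q / I = 52970 / 20.9 = 2534 s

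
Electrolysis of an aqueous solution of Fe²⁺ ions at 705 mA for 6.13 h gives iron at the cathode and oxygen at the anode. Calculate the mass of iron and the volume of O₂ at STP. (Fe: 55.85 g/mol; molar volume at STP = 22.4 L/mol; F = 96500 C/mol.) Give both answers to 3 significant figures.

4.50 g Fe; 0.903 L O₂

Q = 0.705 × 22068 = 15560 C; n(e⁻) = 15560 / 96500 = 0.1612 mol
Cathode: Fe²⁺ + 2e⁻ → Fe → n(Fe) = 0.1612/2 = 0.08060 mol → 4.50 g
Anode: 2H₂O → O₂ + 4H⁺ + 4e⁻ → n(O₂) = 0.1612/4 = 0.04030 mol → 0.903 L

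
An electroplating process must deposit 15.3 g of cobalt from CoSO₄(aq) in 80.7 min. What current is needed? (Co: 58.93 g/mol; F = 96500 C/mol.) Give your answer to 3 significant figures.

n(Co) = 15.3 / 58.93 = 0.2596 mol
Co²⁺ + 2e⁻ → Co, so n(e⁻) = 2 × 0.2596 = 0.5192 mol
Q = 0.5192 × 96500 = 50100 C
I = Q / t = 50100 / 4842 s = 10.3 A

10.3 A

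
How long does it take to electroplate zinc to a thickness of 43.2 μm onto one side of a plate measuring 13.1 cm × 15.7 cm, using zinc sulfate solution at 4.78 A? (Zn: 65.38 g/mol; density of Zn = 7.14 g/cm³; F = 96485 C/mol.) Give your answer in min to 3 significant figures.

Plated area = 13.1 × 15.7 = 205.7 cm²
Volume = 205.7 × 43.2×10⁻⁴ cm = 0.8886 cm³
m(Zn) = 0.8886 × 7.14 = 6.345 g
n(Zn) = 6.345 / 65.38 = 0.09705 mol; n(e⁻) = 2 × 0.09705 = 0.1941 mol
Q = 0.1941 × 96485 = 18730 C
t = 18730 / 4.78 = 3918 s = 65.3 min

65.3 min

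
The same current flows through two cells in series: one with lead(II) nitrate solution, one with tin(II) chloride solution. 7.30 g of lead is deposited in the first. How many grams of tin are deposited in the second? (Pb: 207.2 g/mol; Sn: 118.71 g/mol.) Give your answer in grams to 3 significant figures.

n(Pb) = 7.30 / 207.2 = 0.03523 mol
Pb²⁺ + 2e⁻ → Pb, so n(e⁻) = 2 × 0.03523 = 0.07046 mol
The cells are in series, so the same charge (and hence the same n(e⁻) = 0.07046 mol) passes through both.
Sn²⁺ + 2e⁻ → Sn, so n(Sn) = 0.07046 / 2 = 0.03523 mol
m(Sn) = 0.03523 × 118.71 = 4.18 g

4.18 g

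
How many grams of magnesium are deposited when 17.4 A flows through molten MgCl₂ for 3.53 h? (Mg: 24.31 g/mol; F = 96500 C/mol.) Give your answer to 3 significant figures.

Q = 17.4 A × 12708 s = 2.211×10^5 C
Moles of electrons = 2.211×10^5 / 96500 = 2.291 mol
Mg²⁺ + 2e⁻ → Mg, so n(Mg) = 2.291 / 2 = 1.146 mol
m = 1.146 × 24.31 = 27.9 g

27.9 g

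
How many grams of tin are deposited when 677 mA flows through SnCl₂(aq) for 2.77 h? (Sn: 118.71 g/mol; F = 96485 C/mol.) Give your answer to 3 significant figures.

Q = It = 0.677 × 9972 = 6751 C
Moles of electrons = 6751 / 96485 = 0.06997 mol
Sn²⁺ + 2e⁻ → Sn, so n(Sn) = 0.06997 / 2 = 0.03499 mol
m = 0.03499 × 118.71 = 4.15 g

4.15 g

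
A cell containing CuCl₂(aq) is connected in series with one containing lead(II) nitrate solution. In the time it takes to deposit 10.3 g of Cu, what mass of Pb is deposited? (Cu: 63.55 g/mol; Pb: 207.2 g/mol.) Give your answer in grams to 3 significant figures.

n(Cu) = 10.3 / 63.55 = 0.1621 mol
Cu²⁺ + 2e⁻ → Cu, so n(e⁻) = 2 × 0.1621 = 0.3242 mol
Same current for the same time ⇒ same n(e⁻) = 0.3242 mol in both cells.
Pb²⁺ + 2e⁻ → Pb, so n(Pb) = 0.3242 / 2 = 0.1621 mol
m(Pb) = 0.1621 × 207.2 = 33.6 g

33.6 g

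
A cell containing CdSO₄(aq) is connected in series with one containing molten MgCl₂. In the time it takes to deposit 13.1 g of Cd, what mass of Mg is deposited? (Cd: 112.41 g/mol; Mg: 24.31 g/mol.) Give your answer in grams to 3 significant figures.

n(Cd) = 13.1 / 112.41 = 0.1165 mol
Cd²⁺ + 2e⁻ → Cd, so n(e⁻) = 2 × 0.1165 = 0.2330 mol
The cells are in series, so the same charge (and hence the same n(e⁻) = 0.2330 mol) passes through both.
Mg²⁺ + 2e⁻ → Mg, so n(Mg) = 0.2330 / 2 = 0.1165 mol
m(Mg) = 0.1165 × 24.31 = 2.83 g

2.83 g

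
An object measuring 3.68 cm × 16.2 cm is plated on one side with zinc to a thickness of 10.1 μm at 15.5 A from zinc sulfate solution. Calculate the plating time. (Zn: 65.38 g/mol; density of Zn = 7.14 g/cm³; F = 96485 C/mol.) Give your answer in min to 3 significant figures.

Plated area = 3.68 × 16.2 = 59.62 cm²
Volume = 59.62 × 10.1×10⁻⁴ cm = 0.06022 cm³
m(Zn) = 0.06022 × 7.14 = 0.4300 g
n(Zn) = 0.4300 / 65.38 = 0.006577 mol; n(e⁻) = 2 × 0.006577 = 0.01315 mol
Q = 0.01315 × 96485 = 1269 C
t = 1269 / 15.5 = 81.87 s = 1.36 min

1.36 min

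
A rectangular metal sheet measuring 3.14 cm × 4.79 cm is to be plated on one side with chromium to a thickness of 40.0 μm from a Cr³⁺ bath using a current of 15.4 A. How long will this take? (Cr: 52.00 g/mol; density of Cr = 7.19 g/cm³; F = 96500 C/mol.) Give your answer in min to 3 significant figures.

Plated area = 3.14 × 4.79 = 15.04 cm²
Volume = 15.04 × 40.0×10⁻⁴ cm = 0.06016 cm³
m(Cr) = 0.06016 × 7.19 = 0.4326 g
n(Cr) = 0.4326 / 52.00 = 0.008319 mol; n(e⁻) = 3 × 0.008319 = 0.02496 mol
Q = 0.02496 × 96500 = 2409 C
t = 2409 / 15.4 = 156.4 s = 2.61 min

2.61 min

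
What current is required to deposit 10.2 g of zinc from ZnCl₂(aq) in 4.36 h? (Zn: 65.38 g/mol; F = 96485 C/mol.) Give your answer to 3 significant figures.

n(Zn) = 10.2 / 65.38 = 0.1560 mol
Zn²⁺ + 2e⁻ → Zn, so n(e⁻) = 2 × 0.1560 = 0.3120 mol
Q = 0.3120 × 96485 = 30100 C
I = Q / t = 30100 / 15696 s = 1.92 A

1.92 A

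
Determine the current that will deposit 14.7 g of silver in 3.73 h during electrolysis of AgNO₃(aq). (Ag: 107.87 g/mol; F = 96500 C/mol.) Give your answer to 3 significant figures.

n(Ag) = 14.7 / 107.87 = 0.1363 mol
Ag⁺ + e⁻ → Ag, so n(e⁻) = 0.1363 mol
Q = 0.1363 × 96500 = 13150 C
I = Q / t = 13150 / 13428 s = 0.979 A

0.979 A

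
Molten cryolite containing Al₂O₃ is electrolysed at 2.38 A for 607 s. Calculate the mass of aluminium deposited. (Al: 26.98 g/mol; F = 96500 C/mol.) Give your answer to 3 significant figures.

Charge passed = 2.38 × 607 = 1445 C
n(e⁻) = Q/F = 1445/96500 = 0.01497 mol
Al³⁺ + 3e⁻ → Al, so n(Al) = 0.01497 / 3 = 0.004990 mol
m = 0.004990 × 26.98 = 0.135 g

0.135 g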